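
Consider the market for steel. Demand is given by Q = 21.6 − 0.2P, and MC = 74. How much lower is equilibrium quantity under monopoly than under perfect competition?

Inverting demand: P = 108 − 5Q.
Competitive firms price at marginal cost: P = 74, giving Q = 6.8.
Monopoly sets MR = MC: 108 − 10Q = 74 ⇒ Q = 3.4, P = 108 − 5·3.4 = 91.
Change in equilibrium quantity: 3.4 − 6.8 = −3.4.

Q falls by 3.4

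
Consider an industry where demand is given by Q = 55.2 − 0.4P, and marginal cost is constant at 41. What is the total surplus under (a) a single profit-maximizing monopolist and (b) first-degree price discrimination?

Inverting demand: P = 138 − 2.5Q.
Monopoly sets MR = MC: 138 − 5Q = 41 ⇒ Q = 19.4, P = 138 − 2.5·19.4 = 89.5.
CS = ½·(138 − 89.5)·19.4 = 470.45; PS = (89.5 − 41)·19.4 = 940.9; TS = 1411.35.
Under first-degree price discrimination the firm charges each unit its demand price and produces up to where P = MC, i.e. Q = 38.8. Consumer surplus is zero; producer surplus equals total surplus.
TS = 1881.8 (equal to competitive TS).

Monopoly: TS = 1411.35; Perfect PD: TS = 1881.8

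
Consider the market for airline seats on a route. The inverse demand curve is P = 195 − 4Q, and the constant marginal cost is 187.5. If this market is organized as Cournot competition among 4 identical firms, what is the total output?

In a 4-firm Cournot equilibrium, symmetry and the first-order condition give q = (195 − 187.5)/(20) = 0.375. So Q = 1.5 and P = 189.

Q = 1.5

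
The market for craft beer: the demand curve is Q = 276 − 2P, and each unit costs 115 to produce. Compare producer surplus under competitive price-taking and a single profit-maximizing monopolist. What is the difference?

PS rises by 264.5

Inverting demand: P = 138 − 0.5Q.
Perfect competition: P = MC = 115, so 138 − 0.5Q = 115 and Q = 46.
PS = (115 − 115)·46 = 0.
Monopoly sets MR = MC: 138 − Q = 115 ⇒ Q = 23, P = 138 − 0.5·23 = 126.5.
PS = (126.5 − 115)·23 = 264.5.
Change in producer surplus: 264.5 − 0 = 264.5.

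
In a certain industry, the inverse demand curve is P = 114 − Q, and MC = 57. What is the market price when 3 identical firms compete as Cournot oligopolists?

P = 71.25

In a 3-firm Cournot equilibrium, symmetry and the first-order condition give q = (114 − 57)/(4) = 14.25. So Q = 42.75 and P = 71.25.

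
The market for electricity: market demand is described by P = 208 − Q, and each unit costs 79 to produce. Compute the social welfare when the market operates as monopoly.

Monopoly sets MR = MC: 208 − 2Q = 79 ⇒ Q = 64.5, P = 208 − 64.5 = 143.5.
CS = ½·(208 − 143.5)·64.5 = 2080.125; PS = (143.5 − 79)·64.5 = 4160.25; TS = 6240.375.

TS = 6240.375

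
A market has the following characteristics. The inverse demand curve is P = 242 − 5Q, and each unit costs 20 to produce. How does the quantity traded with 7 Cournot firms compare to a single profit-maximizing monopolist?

Cournot: Q = 38.85; Monopoly: Q = 22.2

With 7 symmetric Cournot firms, each firm's FOC gives 242 − 40q = 20, so q = 5.55, Q = 7·5.55 = 38.85, and P = 47.75.
The monopolist equates marginal revenue to marginal cost: 242 − 10Q = 20, so Q = 22.2. From demand, P = 131.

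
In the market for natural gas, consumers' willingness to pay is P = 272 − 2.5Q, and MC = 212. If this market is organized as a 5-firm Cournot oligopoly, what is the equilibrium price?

With 5 symmetric Cournot firms, each firm's FOC gives 272 − 15q = 212, so q = 4, Q = 5·4 = 20, and P = 222.

P = 222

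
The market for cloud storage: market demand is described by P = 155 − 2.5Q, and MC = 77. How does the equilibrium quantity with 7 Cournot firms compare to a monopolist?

With 7 symmetric Cournot firms, each firm's FOC gives 155 − 20q = 77, so q = 3.9, Q = 7·3.9 = 27.3, and P = 86.75.
Monopoly sets MR = MC: 155 − 5Q = 77 ⇒ Q = 15.6, P = 155 − 2.5·15.6 = 116.

Cournot: Q = 27.3; Monopoly: Q = 15.6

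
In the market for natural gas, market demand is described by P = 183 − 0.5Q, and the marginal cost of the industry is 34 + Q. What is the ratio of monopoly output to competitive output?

A monopolist chooses Q where MR = MC. MR = 183 − Q; setting this equal to 34 + Q gives Q = 74.5 and P = 145.75.
Under competition P = MC: 183 − 0.5Q = 34 + Q ⇒ Q = 298/3, P = 400/3.
Ratio Q_m/Q_c = 74.5/(298/3) = 0.75.

Q_m/Q_c = 0.75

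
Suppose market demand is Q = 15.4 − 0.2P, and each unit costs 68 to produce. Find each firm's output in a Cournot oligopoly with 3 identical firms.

Inverting demand: P = 77 − 5Q.
Cournot with 3 identical firms: the symmetric best-response condition is 77 − 20q = 68. Each firm produces q = 0.45, total output Q = 1.35, price P = 70.25.

q_i = 0.45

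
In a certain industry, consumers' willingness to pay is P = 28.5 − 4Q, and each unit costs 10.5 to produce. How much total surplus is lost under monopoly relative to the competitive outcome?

DWL = 10.125

Perfect competition: P = MC = 10.5, so 28.5 − 4Q = 10.5 and Q = 4.5.
The monopolist equates marginal revenue to marginal cost: 28.5 − 8Q = 10.5, so Q = 2.25. From demand, P = 19.5.
DWL is the triangle between Q = 2.25 and Q = 4.5: ½·(4.5 − 2.25)·(19.5 − 10.5) = 10.125.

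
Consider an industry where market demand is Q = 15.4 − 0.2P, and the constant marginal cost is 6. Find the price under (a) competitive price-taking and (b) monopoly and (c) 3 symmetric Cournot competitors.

Inverting demand: P = 77 − 5Q.
Under competition P = MC = 6, so Q = (77 − 6)/5 = 14.2.
Monopoly sets MR = MC: 77 − 10Q = 6 ⇒ Q = 7.1, P = 77 − 5·7.1 = 41.5.
In a 3-firm Cournot equilibrium, symmetry and the first-order condition give q = (77 − 6)/(20) = 3.55. So Q = 10.65 and P = 23.75.

Competition: P = 6; Monopoly: P = 41.5; Cournot: P = 23.75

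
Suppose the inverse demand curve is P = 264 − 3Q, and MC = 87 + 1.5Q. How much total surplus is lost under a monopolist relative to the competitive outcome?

DWL = 556.96

Under competition P = MC: 264 − 3Q = 87 + 1.5Q ⇒ Q = 118/3, P = 146.
Monopoly sets MR = MC: 264 − 6Q = 87 + 1.5Q ⇒ Q = 23.6, P = 264 − 3·23.6 = 193.2.
CS = ½·(264 − 146)·118/3 = 6962/3; PS = (146·118/3 − 87·118/3 − ½·1.5·(118/3)²) = 3481/3; TS = 3481.
CS = ½·(264 − 193.2)·23.6 = 835.44; PS = (193.2·23.6 − 87·23.6 − ½·1.5·23.6²) = 2088.6; TS = 2924.04.
DWL = 3481 − 2924.04 = 556.96.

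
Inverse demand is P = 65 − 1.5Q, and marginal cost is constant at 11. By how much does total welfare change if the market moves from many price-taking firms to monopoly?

Competitive firms price at marginal cost: P = 11, giving Q = 36.
CS = ½·(65 − 11)·36 = 972; PS = (11 − 11)·36 = 0; TS = 972.
Monopoly sets MR = MC: 65 − 3Q = 11 ⇒ Q = 18, P = 65 − 1.5·18 = 38.
CS = ½·(65 − 38)·18 = 243; PS = (38 − 11)·18 = 486; TS = 729.
Change in total welfare: 729 − 972 = −243.

TS falls by 243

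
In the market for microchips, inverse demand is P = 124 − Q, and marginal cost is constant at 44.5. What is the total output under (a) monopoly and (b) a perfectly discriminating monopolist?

Monopoly: Q = 39.75; Perfect PD: Q = 79.5

Monopoly sets MR = MC: 124 − 2Q = 44.5 ⇒ Q = 39.75, P = 124 − 39.75 = 84.25.
A perfectly discriminating monopolist sells every unit with P(Q) ≥ MC(Q), so output equals the competitive quantity Q = 79.5. Each buyer pays their reservation price, so CS = 0 and the firm captures all surplus.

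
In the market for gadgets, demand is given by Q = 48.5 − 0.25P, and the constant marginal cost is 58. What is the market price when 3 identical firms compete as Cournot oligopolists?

P = 92

Inverting demand: P = 194 − 4Q.
Cournot with 3 identical firms: the symmetric best-response condition is 194 − 16q = 58. Each firm produces q = 8.5, total output Q = 25.5, price P = 92.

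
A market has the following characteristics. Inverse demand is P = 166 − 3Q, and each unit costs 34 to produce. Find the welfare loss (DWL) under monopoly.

DWL = 726

Competitive firms price at marginal cost: P = 34, giving Q = 44.
The monopolist equates marginal revenue to marginal cost: 166 − 6Q = 34, so Q = 22. From demand, P = 100.
DWL is the triangle between Q = 22 and Q = 44: ½·(44 − 22)·(100 − 34) = 726.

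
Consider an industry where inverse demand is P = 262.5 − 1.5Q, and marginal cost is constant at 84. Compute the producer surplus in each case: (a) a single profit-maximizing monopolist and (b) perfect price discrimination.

Monopoly sets MR = MC: 262.5 − 3Q = 84 ⇒ Q = 59.5, P = 262.5 − 1.5·59.5 = 173.25.
PS = (173.25 − 84)·59.5 = 5310.375.
With perfect price discrimination, output is the efficient level Q = 119 (where demand meets MC), but every buyer pays their willingness to pay: CS = 0 and PS = total surplus.
PS = ½·(262.5 − 84)·119 = 10620.75.

Monopoly: PS = 5310.375; Perfect PD: PS = 10620.75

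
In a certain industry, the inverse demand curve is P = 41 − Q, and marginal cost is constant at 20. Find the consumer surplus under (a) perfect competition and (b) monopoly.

Competition: CS = 220.5; Monopoly: CS = 55.125

Under competition P = MC = 20, so Q = (41 − 20)/1 = 21.
CS = ½·(41 − 20)·21 = 220.5.
A monopolist chooses Q where MR = MC. MR = 41 − 2Q; setting this equal to 20 gives Q = 10.5 and P = 30.5.
CS = ½·(41 − 30.5)·10.5 = 55.125.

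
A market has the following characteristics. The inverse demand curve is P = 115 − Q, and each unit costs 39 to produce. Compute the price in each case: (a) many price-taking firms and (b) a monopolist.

Under competition P = MC = 39, so Q = (115 − 39)/1 = 76.
The monopolist equates marginal revenue to marginal cost: 115 − 2Q = 39, so Q = 38. From demand, P = 77.

Competition: P = 39; Monopoly: P = 77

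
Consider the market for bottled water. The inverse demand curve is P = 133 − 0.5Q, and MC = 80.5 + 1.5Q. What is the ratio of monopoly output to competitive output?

Q_m/Q_c = 0.8

Monopoly sets MR = MC: 133 − Q = 80.5 + 1.5Q ⇒ Q = 21, P = 133 − 0.5·21 = 122.5.
Competitive equilibrium sets price equal to marginal cost: 133 − 0.5Q = 80.5 + 1.5Q, so Q = 26.25 and P = 119.875.
Ratio Q_m/Q_c = 21/26.25 = 0.8.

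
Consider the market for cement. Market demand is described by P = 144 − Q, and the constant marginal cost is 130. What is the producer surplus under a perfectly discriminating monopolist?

PS = 98

A perfectly discriminating monopolist sells every unit with P(Q) ≥ MC(Q), so output equals the competitive quantity Q = 14. Each buyer pays their reservation price, so CS = 0 and the firm captures all surplus.
PS = ½·(144 − 130)·14 = 98.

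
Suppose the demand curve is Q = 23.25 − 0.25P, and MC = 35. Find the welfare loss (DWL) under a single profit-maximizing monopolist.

DWL = 105.125

Inverting demand: P = 93 − 4Q.
Under competition P = MC = 35, so Q = (93 − 35)/4 = 14.5.
The monopolist equates marginal revenue to marginal cost: 93 − 8Q = 35, so Q = 7.25. From demand, P = 64.
DWL is the triangle between Q = 7.25 and Q = 14.5: ½·(14.5 − 7.25)·(64 − 35) = 105.125.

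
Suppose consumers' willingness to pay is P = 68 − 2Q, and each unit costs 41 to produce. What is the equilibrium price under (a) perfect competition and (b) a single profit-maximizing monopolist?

Perfect competition: P = MC = 41, so 68 − 2Q = 41 and Q = 13.5.
The monopolist equates marginal revenue to marginal cost: 68 − 4Q = 41, so Q = 6.75. From demand, P = 54.5.

Competition: P = 41; Monopoly: P = 54.5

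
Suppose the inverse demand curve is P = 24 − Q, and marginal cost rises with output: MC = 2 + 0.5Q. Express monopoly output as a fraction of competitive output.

Q_m/Q_c = 0.6

Monopoly sets MR = MC: 24 − 2Q = 2 + 0.5Q ⇒ Q = 8.8, P = 24 − 8.8 = 15.2.
Under competition P = MC: 24 − Q = 2 + 0.5Q ⇒ Q = 44/3, P = 28/3.
Ratio Q_m/Q_c = 8.8/(44/3) = 0.6.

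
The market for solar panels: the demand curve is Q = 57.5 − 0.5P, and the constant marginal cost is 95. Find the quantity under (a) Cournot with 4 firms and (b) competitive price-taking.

Inverting demand: P = 115 − 2Q.
With 4 symmetric Cournot firms, each firm's FOC gives 115 − 10q = 95, so q = 2, Q = 4·2 = 8, and P = 99.
Competitive firms price at marginal cost: P = 95, giving Q = 10.

Cournot: Q = 8; Competition: Q = 10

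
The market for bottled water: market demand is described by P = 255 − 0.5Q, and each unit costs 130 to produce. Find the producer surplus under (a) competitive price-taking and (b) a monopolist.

Competition: PS = 0; Monopoly: PS = 7812.5

Competitive firms price at marginal cost: P = 130, giving Q = 250.
PS = (130 − 130)·250 = 0.
Monopoly sets MR = MC: 255 − Q = 130 ⇒ Q = 125, P = 255 − 0.5·125 = 192.5.
PS = (192.5 − 130)·125 = 7812.5.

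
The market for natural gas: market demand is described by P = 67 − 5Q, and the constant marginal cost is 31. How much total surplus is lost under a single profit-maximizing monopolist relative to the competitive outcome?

Competitive firms price at marginal cost: P = 31, giving Q = 7.2.
Monopoly sets MR = MC: 67 − 10Q = 31 ⇒ Q = 3.6, P = 67 − 5·3.6 = 49.
DWL is the triangle between Q = 3.6 and Q = 7.2: ½·(7.2 − 3.6)·(49 − 31) = 32.4.

DWL = 32.4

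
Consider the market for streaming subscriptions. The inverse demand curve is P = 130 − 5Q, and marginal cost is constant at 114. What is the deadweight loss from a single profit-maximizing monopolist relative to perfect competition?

DWL = 6.4

Under competition P = MC = 114, so Q = (130 − 114)/5 = 3.2.
The monopolist equates marginal revenue to marginal cost: 130 − 10Q = 114, so Q = 1.6. From demand, P = 122.
DWL is the triangle between Q = 1.6 and Q = 3.2: ½·(3.2 − 1.6)·(122 − 114) = 6.4.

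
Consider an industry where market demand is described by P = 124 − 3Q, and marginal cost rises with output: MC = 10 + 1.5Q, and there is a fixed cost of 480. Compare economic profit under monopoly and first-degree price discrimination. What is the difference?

Monopoly sets MR = MC: 124 − 6Q = 10 + 1.5Q ⇒ Q = 15.2, P = 124 − 3·15.2 = 78.4.
Profit = 78.4·15.2 − (10·15.2 + ½·1.5·15.2²) − 480 = 386.4.
Under first-degree price discrimination the firm charges each unit its demand price and produces up to where P = MC, i.e. Q = 76/3. Consumer surplus is zero; producer surplus equals total surplus.
PS equals the full surplus area, 1444. Profit = 1444 − 480 = 964.
Change in economic profit: 964 − 386.4 = 577.6.

π rises by 577.6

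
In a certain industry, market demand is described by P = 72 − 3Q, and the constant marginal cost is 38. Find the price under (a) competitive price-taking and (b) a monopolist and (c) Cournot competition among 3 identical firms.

Competition: P = 38; Monopoly: P = 55; Cournot: P = 46.5

Competitive firms price at marginal cost: P = 38, giving Q = 34/3.
A monopolist chooses Q where MR = MC. MR = 72 − 6Q; setting this equal to 38 gives Q = 17/3 and P = 55.
In a 3-firm Cournot equilibrium, symmetry and the first-order condition give q = (72 − 38)/(12) = 17/6. So Q = 8.5 and P = 46.5.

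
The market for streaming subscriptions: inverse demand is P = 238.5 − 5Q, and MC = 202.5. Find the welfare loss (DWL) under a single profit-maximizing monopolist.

Competitive firms price at marginal cost: P = 202.5, giving Q = 7.2.
A monopolist chooses Q where MR = MC. MR = 238.5 − 10Q; setting this equal to 202.5 gives Q = 3.6 and P = 220.5.
DWL is the triangle between Q = 3.6 and Q = 7.2: ½·(7.2 − 3.6)·(220.5 − 202.5) = 32.4.

DWL = 32.4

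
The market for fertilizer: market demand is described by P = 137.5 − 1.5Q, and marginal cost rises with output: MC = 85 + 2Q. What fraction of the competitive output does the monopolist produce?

Q_m/Q_c = 0.7

A monopolist chooses Q where MR = MC. MR = 137.5 − 3Q; setting this equal to 85 + 2Q gives Q = 10.5 and P = 121.75.
Under competition P = MC: 137.5 − 1.5Q = 85 + 2Q ⇒ Q = 15, P = 115.
Ratio Q_m/Q_c = 10.5/15 = 0.7.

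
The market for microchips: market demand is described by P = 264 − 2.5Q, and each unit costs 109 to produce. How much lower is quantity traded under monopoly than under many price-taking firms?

Quantity traded falls by 31

Competitive firms price at marginal cost: P = 109, giving Q = 62.
The monopolist equates marginal revenue to marginal cost: 264 − 5Q = 109, so Q = 31. From demand, P = 186.5.
Change in quantity traded: 31 − 62 = −31.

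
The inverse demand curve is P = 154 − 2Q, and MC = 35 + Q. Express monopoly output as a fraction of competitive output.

A monopolist chooses Q where MR = MC. MR = 154 − 4Q; setting this equal to 35 + Q gives Q = 23.8 and P = 106.4.
Under competition P = MC: 154 − 2Q = 35 + Q ⇒ Q = 119/3, P = 224/3.
Ratio Q_m/Q_c = 23.8/(119/3) = 0.6.

Q_m/Q_c = 0.6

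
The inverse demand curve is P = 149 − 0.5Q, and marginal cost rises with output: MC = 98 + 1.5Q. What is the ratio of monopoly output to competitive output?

Q_m/Q_c = 0.8

A monopolist chooses Q where MR = MC. MR = 149 − Q; setting this equal to 98 + 1.5Q gives Q = 20.4 and P = 138.8.
Competitive equilibrium sets price equal to marginal cost: 149 − 0.5Q = 98 + 1.5Q, so Q = 25.5 and P = 136.25.
Ratio Q_m/Q_c = 20.4/25.5 = 0.8.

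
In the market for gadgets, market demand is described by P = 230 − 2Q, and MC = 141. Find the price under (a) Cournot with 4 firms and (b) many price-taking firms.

Cournot: P = 158.8; Competition: P = 141

Cournot with 4 identical firms: the symmetric best-response condition is 230 − 10q = 141. Each firm produces q = 8.9, total output Q = 35.6, price P = 158.8.
Perfect competition: P = MC = 141, so 230 − 2Q = 141 and Q = 44.5.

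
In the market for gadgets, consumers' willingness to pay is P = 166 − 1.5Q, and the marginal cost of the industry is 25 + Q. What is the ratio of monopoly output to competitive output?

A monopolist chooses Q where MR = MC. MR = 166 − 3Q; setting this equal to 25 + Q gives Q = 35.25 and P = 113.125.
Under competition P = MC: 166 − 1.5Q = 25 + Q ⇒ Q = 56.4, P = 81.4.
Ratio Q_m/Q_c = 35.25/56.4 = 0.625.

Q_m/Q_c = 0.625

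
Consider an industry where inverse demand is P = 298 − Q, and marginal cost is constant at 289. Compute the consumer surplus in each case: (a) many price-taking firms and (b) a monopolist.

Competitive firms price at marginal cost: P = 289, giving Q = 9.
CS = ½·(298 − 289)·9 = 40.5.
A monopolist chooses Q where MR = MC. MR = 298 − 2Q; setting this equal to 289 gives Q = 4.5 and P = 293.5.
CS = ½·(298 − 293.5)·4.5 = 10.125.

Competition: CS = 40.5; Monopoly: CS = 10.125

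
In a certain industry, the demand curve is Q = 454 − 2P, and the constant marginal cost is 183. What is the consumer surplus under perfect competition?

Inverting demand: P = 227 − 0.5Q.
Perfect competition: P = MC = 183, so 227 − 0.5Q = 183 and Q = 88.
CS = ½·(227 − 183)·88 = 1936.

CS = 1936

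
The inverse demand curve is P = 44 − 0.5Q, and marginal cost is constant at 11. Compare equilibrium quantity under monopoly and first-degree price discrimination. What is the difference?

Equilibrium quantity rises by 33

The monopolist equates marginal revenue to marginal cost: 44 − Q = 11, so Q = 33. From demand, P = 27.5.
A perfectly discriminating monopolist sells every unit with P(Q) ≥ MC(Q), so output equals the competitive quantity Q = 66. Each buyer pays their reservation price, so CS = 0 and the firm captures all surplus.
Change in equilibrium quantity: 66 − 33 = 33.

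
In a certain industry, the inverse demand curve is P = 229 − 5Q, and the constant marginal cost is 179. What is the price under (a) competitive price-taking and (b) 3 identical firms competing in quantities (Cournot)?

Competition: P = 179; Cournot: P = 191.5

Competitive firms price at marginal cost: P = 179, giving Q = 10.
Cournot with 3 identical firms: the symmetric best-response condition is 229 − 20q = 179. Each firm produces q = 2.5, total output Q = 7.5, price P = 191.5.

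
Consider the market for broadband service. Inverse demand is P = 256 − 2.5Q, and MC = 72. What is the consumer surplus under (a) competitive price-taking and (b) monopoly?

Competition: CS = 6771.2; Monopoly: CS = 1692.8

Under competition P = MC = 72, so Q = (256 − 72)/2.5 = 73.6.
CS = ½·(256 − 72)·73.6 = 6771.2.
Monopoly sets MR = MC: 256 − 5Q = 72 ⇒ Q = 36.8, P = 256 − 2.5·36.8 = 164.
CS = ½·(256 − 164)·36.8 = 1692.8.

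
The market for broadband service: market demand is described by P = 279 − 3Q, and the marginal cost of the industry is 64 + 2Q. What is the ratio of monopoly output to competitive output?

Q_m/Q_c = 0.625

A monopolist chooses Q where MR = MC. MR = 279 − 6Q; setting this equal to 64 + 2Q gives Q = 26.875 and P = 198.375.
Competitive equilibrium sets price equal to marginal cost: 279 − 3Q = 64 + 2Q, so Q = 43 and P = 150.
Ratio Q_m/Q_c = 26.875/43 = 0.625.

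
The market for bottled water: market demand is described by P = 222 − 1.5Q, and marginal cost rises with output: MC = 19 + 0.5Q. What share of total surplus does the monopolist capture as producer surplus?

PS/TS = 0.7

Monopoly sets MR = MC: 222 − 3Q = 19 + 0.5Q ⇒ Q = 58, P = 222 − 1.5·58 = 135.
CS = ½·(222 − 135)·58 = 2523.
PS = P·Q − VC(Q) = 135·58 − (19·58 + ½·0.5·58²) = 5887.
Share captured = PS/TS = 5887/8410 = 0.7.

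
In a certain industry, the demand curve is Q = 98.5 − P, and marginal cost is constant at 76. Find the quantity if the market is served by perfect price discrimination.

Q = 22.5

Inverting demand: P = 98.5 − Q.
Under first-degree price discrimination the firm charges each unit its demand price and produces up to where P = MC, i.e. Q = 22.5. Consumer surplus is zero; producer surplus equals total surplus.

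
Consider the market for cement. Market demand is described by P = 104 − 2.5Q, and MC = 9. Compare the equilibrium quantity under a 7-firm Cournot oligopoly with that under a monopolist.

Cournot: Q = 33.25; Monopoly: Q = 19

With 7 symmetric Cournot firms, each firm's FOC gives 104 − 20q = 9, so q = 4.75, Q = 7·4.75 = 33.25, and P = 20.875.
Monopoly sets MR = MC: 104 − 5Q = 9 ⇒ Q = 19, P = 104 − 2.5·19 = 56.5.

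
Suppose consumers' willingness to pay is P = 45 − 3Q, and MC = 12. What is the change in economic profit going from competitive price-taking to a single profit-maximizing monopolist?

Economic profit rises by 90.75

Under competition P = MC = 12, so Q = (45 − 12)/3 = 11.
Profit = (12 − 12)·11 = 0.
Monopoly sets MR = MC: 45 − 6Q = 12 ⇒ Q = 5.5, P = 45 − 3·5.5 = 28.5.
Profit = (28.5 − 12)·5.5 = 90.75.
Change in economic profit: 90.75 − 0 = 90.75.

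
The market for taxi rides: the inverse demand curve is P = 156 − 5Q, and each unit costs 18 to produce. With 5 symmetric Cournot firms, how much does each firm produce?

q_i = 4.6

With 5 symmetric Cournot firms, each firm's FOC gives 156 − 30q = 18, so q = 4.6, Q = 5·4.6 = 23, and P = 41.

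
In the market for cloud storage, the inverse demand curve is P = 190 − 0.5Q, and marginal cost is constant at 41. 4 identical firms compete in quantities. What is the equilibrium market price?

P = 70.8

With 4 symmetric Cournot firms, each firm's FOC gives 190 − 2.5q = 41, so q = 59.6, Q = 4·59.6 = 238.4, and P = 70.8.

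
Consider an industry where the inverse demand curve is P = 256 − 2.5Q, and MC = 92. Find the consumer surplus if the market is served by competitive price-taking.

Competitive firms price at marginal cost: P = 92, giving Q = 65.6.
CS = ½·(256 − 92)·65.6 = 5379.2.

CS = 5379.2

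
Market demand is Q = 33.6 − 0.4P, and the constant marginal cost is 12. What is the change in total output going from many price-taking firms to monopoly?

Total output falls by 14.4

Inverting demand: P = 84 − 2.5Q.
Under competition P = MC = 12, so Q = (84 − 12)/2.5 = 28.8.
The monopolist equates marginal revenue to marginal cost: 84 − 5Q = 12, so Q = 14.4. From demand, P = 48.
Change in total output: 14.4 − 28.8 = −14.4.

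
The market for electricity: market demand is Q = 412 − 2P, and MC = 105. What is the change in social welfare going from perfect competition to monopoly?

Social welfare falls by 2550.25

Inverting demand: P = 206 − 0.5Q.
Perfect competition: P = MC = 105, so 206 − 0.5Q = 105 and Q = 202.
CS = ½·(206 − 105)·202 = 10201; PS = (105 − 105)·202 = 0; TS = 10201.
Monopoly sets MR = MC: 206 − Q = 105 ⇒ Q = 101, P = 206 − 0.5·101 = 155.5.
CS = ½·(206 − 155.5)·101 = 2550.25; PS = (155.5 − 105)·101 = 5100.5; TS = 7650.75.
Change in social welfare: 7650.75 − 10201 = −2550.25.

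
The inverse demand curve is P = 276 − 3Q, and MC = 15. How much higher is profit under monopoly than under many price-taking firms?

Profit rises by 5676.75

Perfect competition: P = MC = 15, so 276 − 3Q = 15 and Q = 87.
Profit = (15 − 15)·87 = 0.
A monopolist chooses Q where MR = MC. MR = 276 − 6Q; setting this equal to 15 gives Q = 43.5 and P = 145.5.
Profit = (145.5 − 15)·43.5 = 5676.75.
Change in profit: 5676.75 − 0 = 5676.75.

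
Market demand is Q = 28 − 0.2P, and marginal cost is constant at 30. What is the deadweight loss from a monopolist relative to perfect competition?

DWL = 302.5

Inverting demand: P = 140 − 5Q.
Competitive firms price at marginal cost: P = 30, giving Q = 22.
Monopoly sets MR = MC: 140 − 10Q = 30 ⇒ Q = 11, P = 140 − 5·11 = 85.
DWL is the triangle between Q = 11 and Q = 22: ½·(22 − 11)·(85 − 30) = 302.5.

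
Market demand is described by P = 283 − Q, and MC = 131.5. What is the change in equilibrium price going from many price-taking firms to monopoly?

P rises by 75.75

Competitive firms price at marginal cost: P = 131.5, giving Q = 151.5.
The monopolist equates marginal revenue to marginal cost: 283 − 2Q = 131.5, so Q = 75.75. From demand, P = 207.25.
Change in equilibrium price: 207.25 − 131.5 = 75.75.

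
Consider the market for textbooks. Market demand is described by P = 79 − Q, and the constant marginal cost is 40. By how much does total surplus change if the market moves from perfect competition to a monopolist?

Competitive firms price at marginal cost: P = 40, giving Q = 39.
CS = ½·(79 − 40)·39 = 760.5; PS = (40 − 40)·39 = 0; TS = 760.5.
A monopolist chooses Q where MR = MC. MR = 79 − 2Q; setting this equal to 40 gives Q = 19.5 and P = 59.5.
CS = ½·(79 − 59.5)·19.5 = 190.125; PS = (59.5 − 40)·19.5 = 380.25; TS = 570.375.
Change in total surplus: 570.375 − 760.5 = −190.125.

Total surplus falls by 190.125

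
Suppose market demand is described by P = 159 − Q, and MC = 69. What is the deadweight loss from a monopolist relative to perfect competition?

DWL = 1012.5

Under competition P = MC = 69, so Q = (159 − 69)/1 = 90.
A monopolist chooses Q where MR = MC. MR = 159 − 2Q; setting this equal to 69 gives Q = 45 and P = 114.
DWL is the triangle between Q = 45 and Q = 90: ½·(90 − 45)·(114 − 69) = 1012.5.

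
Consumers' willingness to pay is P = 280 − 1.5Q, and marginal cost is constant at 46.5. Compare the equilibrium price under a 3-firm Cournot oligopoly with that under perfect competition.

Cournot: P = 104.875; Competition: P = 46.5

Cournot with 3 identical firms: the symmetric best-response condition is 280 − 6q = 46.5. Each firm produces q = 467/12, total output Q = 116.75, price P = 104.875.
Competitive firms price at marginal cost: P = 46.5, giving Q = 467/3.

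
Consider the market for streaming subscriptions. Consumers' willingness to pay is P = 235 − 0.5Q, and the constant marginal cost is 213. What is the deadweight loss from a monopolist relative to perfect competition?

Perfect competition: P = MC = 213, so 235 − 0.5Q = 213 and Q = 44.
A monopolist chooses Q where MR = MC. MR = 235 − Q; setting this equal to 213 gives Q = 22 and P = 224.
DWL is the triangle between Q = 22 and Q = 44: ½·(44 − 22)·(224 − 213) = 121.

DWL = 121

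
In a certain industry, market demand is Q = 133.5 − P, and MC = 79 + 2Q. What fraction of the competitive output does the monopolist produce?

Q_m/Q_c = 0.75

Inverting demand: P = 133.5 − Q.
Monopoly sets MR = MC: 133.5 − 2Q = 79 + 2Q ⇒ Q = 13.625, P = 133.5 − 13.625 = 119.875.
Competitive equilibrium sets price equal to marginal cost: 133.5 − Q = 79 + 2Q, so Q = 109/6 and P = 346/3.
Ratio Q_m/Q_c = 13.625/(109/6) = 0.75.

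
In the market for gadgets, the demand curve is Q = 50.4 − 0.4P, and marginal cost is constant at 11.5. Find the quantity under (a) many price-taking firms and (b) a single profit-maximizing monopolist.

Competition: Q = 45.8; Monopoly: Q = 22.9

Inverting demand: P = 126 − 2.5Q.
Competitive firms price at marginal cost: P = 11.5, giving Q = 45.8.
Monopoly sets MR = MC: 126 − 5Q = 11.5 ⇒ Q = 22.9, P = 126 − 2.5·22.9 = 68.75.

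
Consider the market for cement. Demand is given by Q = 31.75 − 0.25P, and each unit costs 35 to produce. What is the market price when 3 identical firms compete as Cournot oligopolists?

P = 58

Inverting demand: P = 127 − 4Q.
Cournot with 3 identical firms: the symmetric best-response condition is 127 − 16q = 35. Each firm produces q = 5.75, total output Q = 17.25, price P = 58.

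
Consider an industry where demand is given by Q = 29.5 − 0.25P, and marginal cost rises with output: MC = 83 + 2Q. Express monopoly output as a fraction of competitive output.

Inverting demand: P = 118 − 4Q.
The monopolist equates marginal revenue to marginal cost: 118 − 8Q = 83 + 2Q, so Q = 3.5. From demand, P = 104.
Competitive equilibrium sets price equal to marginal cost: 118 − 4Q = 83 + 2Q, so Q = 35/6 and P = 284/3.
Ratio Q_m/Q_c = 3.5/(35/6) = 0.6.

Q_m/Q_c = 0.6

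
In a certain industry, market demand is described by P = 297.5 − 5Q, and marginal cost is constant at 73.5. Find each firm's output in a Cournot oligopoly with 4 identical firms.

q_i = 8.96

With 4 symmetric Cournot firms, each firm's FOC gives 297.5 − 25q = 73.5, so q = 8.96, Q = 4·8.96 = 35.84, and P = 118.3.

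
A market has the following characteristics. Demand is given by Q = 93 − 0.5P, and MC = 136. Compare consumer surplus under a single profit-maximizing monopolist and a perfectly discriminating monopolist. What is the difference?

Consumer surplus falls by 156.25

Inverting demand: P = 186 − 2Q.
Monopoly sets MR = MC: 186 − 4Q = 136 ⇒ Q = 12.5, P = 186 − 2·12.5 = 161.
CS = ½·(186 − 161)·12.5 = 156.25.
Under first-degree price discrimination the firm charges each unit its demand price and produces up to where P = MC, i.e. Q = 25. Consumer surplus is zero; producer surplus equals total surplus.
CS = 0.
Change in consumer surplus: 0 − 156.25 = −156.25.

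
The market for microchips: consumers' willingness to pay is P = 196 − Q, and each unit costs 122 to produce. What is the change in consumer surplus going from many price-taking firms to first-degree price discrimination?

CS falls by 2738

Perfect competition: P = MC = 122, so 196 − Q = 122 and Q = 74.
CS = ½·(196 − 122)·74 = 2738.
With perfect price discrimination, output is the efficient level Q = 74 (where demand meets MC), but every buyer pays their willingness to pay: CS = 0 and PS = total surplus.
CS = 0.
Change in consumer surplus: 0 − 2738 = −2738.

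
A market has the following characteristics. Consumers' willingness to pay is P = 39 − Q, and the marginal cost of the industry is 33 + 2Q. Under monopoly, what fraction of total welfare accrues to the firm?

Monopoly sets MR = MC: 39 − 2Q = 33 + 2Q ⇒ Q = 1.5, P = 39 − 1.5 = 37.5.
CS = ½·(39 − 37.5)·1.5 = 1.125.
PS = P·Q − VC(Q) = 37.5·1.5 − (33·1.5 + ½·2·1.5²) = 4.5.
Share captured = PS/TS = 4.5/5.625 = 0.8.

PS/TS = 0.8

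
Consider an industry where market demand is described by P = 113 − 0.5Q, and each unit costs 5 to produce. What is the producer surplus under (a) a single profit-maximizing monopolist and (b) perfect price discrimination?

The monopolist equates marginal revenue to marginal cost: 113 − Q = 5, so Q = 108. From demand, P = 59.
PS = (59 − 5)·108 = 5832.
With perfect price discrimination, output is the efficient level Q = 216 (where demand meets MC), but every buyer pays their willingness to pay: CS = 0 and PS = total surplus.
PS = ½·(113 − 5)·216 = 11664.

Monopoly: PS = 5832; Perfect PD: PS = 11664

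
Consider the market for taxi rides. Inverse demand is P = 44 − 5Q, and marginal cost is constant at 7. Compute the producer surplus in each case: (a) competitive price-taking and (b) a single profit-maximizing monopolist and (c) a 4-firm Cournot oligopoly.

Under competition P = MC = 7, so Q = (44 − 7)/5 = 7.4.
PS = (7 − 7)·7.4 = 0.
A monopolist chooses Q where MR = MC. MR = 44 − 10Q; setting this equal to 7 gives Q = 3.7 and P = 25.5.
PS = (25.5 − 7)·3.7 = 68.45.
Cournot with 4 identical firms: the symmetric best-response condition is 44 − 25q = 7. Each firm produces q = 1.48, total output Q = 5.92, price P = 14.4.
PS = (14.4 − 7)·5.92 = 43.808.

Competition: PS = 0; Monopoly: PS = 68.45; Cournot: PS = 43.808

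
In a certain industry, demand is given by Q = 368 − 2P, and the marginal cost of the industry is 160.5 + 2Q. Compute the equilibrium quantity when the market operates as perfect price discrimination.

Q = 9.4

Inverting demand: P = 184 − 0.5Q.
With perfect price discrimination, output is the efficient level Q = 9.4 (where demand meets MC), but every buyer pays their willingness to pay: CS = 0 and PS = total surplus.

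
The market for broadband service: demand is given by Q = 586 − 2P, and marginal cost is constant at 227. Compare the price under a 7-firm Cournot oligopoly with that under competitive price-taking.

Inverting demand: P = 293 − 0.5Q.
Cournot with 7 identical firms: the symmetric best-response condition is 293 − 4q = 227. Each firm produces q = 16.5, total output Q = 115.5, price P = 235.25.
Competitive firms price at marginal cost: P = 227, giving Q = 132.

Cournot: P = 235.25; Competition: P = 227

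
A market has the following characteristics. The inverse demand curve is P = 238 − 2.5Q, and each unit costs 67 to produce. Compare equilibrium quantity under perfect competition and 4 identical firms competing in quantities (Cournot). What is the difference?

Perfect competition: P = MC = 67, so 238 − 2.5Q = 67 and Q = 68.4.
Cournot with 4 identical firms: the symmetric best-response condition is 238 − 12.5q = 67. Each firm produces q = 13.68, total output Q = 54.72, price P = 101.2.
Change in equilibrium quantity: 54.72 − 68.4 = −13.68.

Equilibrium quantity falls by 13.68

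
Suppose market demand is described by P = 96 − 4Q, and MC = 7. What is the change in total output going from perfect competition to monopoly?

Total output falls by 11.125

Perfect competition: P = MC = 7, so 96 − 4Q = 7 and Q = 22.25.
Monopoly sets MR = MC: 96 − 8Q = 7 ⇒ Q = 11.125, P = 96 − 4·11.125 = 51.5.
Change in total output: 11.125 − 22.25 = −11.125.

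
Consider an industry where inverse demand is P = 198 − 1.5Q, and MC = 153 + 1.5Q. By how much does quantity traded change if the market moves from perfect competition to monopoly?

Q falls by 5

Competitive equilibrium sets price equal to marginal cost: 198 − 1.5Q = 153 + 1.5Q, so Q = 15 and P = 175.5.
Monopoly sets MR = MC: 198 − 3Q = 153 + 1.5Q ⇒ Q = 10, P = 198 − 1.5·10 = 183.
Change in quantity traded: 10 − 15 = −5.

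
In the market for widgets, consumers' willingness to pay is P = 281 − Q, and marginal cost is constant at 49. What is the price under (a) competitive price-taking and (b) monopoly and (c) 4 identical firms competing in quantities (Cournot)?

Competitive firms price at marginal cost: P = 49, giving Q = 232.
A monopolist chooses Q where MR = MC. MR = 281 − 2Q; setting this equal to 49 gives Q = 116 and P = 165.
With 4 symmetric Cournot firms, each firm's FOC gives 281 − 5q = 49, so q = 46.4, Q = 4·46.4 = 185.6, and P = 95.4.

Competition: P = 49; Monopoly: P = 165; Cournot: P = 95.4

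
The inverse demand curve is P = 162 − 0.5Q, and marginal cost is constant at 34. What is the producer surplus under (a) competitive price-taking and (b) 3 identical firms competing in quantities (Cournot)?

Perfect competition: P = MC = 34, so 162 − 0.5Q = 34 and Q = 256.
PS = (34 − 34)·256 = 0.
In a 3-firm Cournot equilibrium, symmetry and the first-order condition give q = (162 − 34)/(2) = 64. So Q = 192 and P = 66.
PS = (66 − 34)·192 = 6144.

Competition: PS = 0; Cournot: PS = 6144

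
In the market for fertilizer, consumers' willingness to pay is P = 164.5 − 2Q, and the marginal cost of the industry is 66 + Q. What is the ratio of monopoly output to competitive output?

Q_m/Q_c = 0.6

The monopolist equates marginal revenue to marginal cost: 164.5 − 4Q = 66 + Q, so Q = 19.7. From demand, P = 125.1.
Competitive equilibrium sets price equal to marginal cost: 164.5 − 2Q = 66 + Q, so Q = 197/6 and P = 593/6.
Ratio Q_m/Q_c = 19.7/(197/6) = 0.6.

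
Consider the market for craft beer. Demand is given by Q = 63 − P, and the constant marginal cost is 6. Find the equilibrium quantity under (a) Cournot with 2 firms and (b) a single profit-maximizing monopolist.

Cournot: Q = 38; Monopoly: Q = 28.5

Inverting demand: P = 63 − Q.
With 2 symmetric Cournot firms, each firm's FOC gives 63 − 3q = 6, so q = 19, Q = 2·19 = 38, and P = 25.
Monopoly sets MR = MC: 63 − 2Q = 6 ⇒ Q = 28.5, P = 63 − 28.5 = 34.5.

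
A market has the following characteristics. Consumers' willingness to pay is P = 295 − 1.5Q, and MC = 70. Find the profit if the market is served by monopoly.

Profit = 8437.5

A monopolist chooses Q where MR = MC. MR = 295 − 3Q; setting this equal to 70 gives Q = 75 and P = 182.5.
Profit = (182.5 − 70)·75 = 8437.5.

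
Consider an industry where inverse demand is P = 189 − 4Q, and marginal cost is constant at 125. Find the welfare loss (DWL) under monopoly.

Under competition P = MC = 125, so Q = (189 − 125)/4 = 16.
A monopolist chooses Q where MR = MC. MR = 189 − 8Q; setting this equal to 125 gives Q = 8 and P = 157.
DWL is the triangle between Q = 8 and Q = 16: ½·(16 − 8)·(157 − 125) = 128.

DWL = 128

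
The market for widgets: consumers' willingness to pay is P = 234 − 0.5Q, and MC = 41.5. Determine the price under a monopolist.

The monopolist equates marginal revenue to marginal cost: 234 − Q = 41.5, so Q = 192.5. From demand, P = 137.75.

P = 137.75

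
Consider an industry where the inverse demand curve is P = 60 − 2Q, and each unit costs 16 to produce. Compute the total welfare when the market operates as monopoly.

The monopolist equates marginal revenue to marginal cost: 60 − 4Q = 16, so Q = 11. From demand, P = 38.
CS = ½·(60 − 38)·11 = 121; PS = (38 − 16)·11 = 242; TS = 363.

TS = 363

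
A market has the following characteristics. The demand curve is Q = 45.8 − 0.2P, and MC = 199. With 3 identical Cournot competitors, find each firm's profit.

Inverting demand: P = 229 − 5Q.
Cournot with 3 identical firms: the symmetric best-response condition is 229 − 20q = 199. Each firm produces q = 1.5, total output Q = 4.5, price P = 206.5.
Each firm's profit = (206.5 − 199)·1.5 = 11.25.

π_i = 11.25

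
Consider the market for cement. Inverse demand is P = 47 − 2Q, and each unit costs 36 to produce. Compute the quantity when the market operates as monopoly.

Q = 2.75

The monopolist equates marginal revenue to marginal cost: 47 − 4Q = 36, so Q = 2.75. From demand, P = 41.5.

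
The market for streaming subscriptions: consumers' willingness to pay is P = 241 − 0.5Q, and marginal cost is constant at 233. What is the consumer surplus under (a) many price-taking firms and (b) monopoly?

Competition: CS = 64; Monopoly: CS = 16

Under competition P = MC = 233, so Q = (241 − 233)/0.5 = 16.
CS = ½·(241 − 233)·16 = 64.
A monopolist chooses Q where MR = MC. MR = 241 − Q; setting this equal to 233 gives Q = 8 and P = 237.
CS = ½·(241 − 237)·8 = 16.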